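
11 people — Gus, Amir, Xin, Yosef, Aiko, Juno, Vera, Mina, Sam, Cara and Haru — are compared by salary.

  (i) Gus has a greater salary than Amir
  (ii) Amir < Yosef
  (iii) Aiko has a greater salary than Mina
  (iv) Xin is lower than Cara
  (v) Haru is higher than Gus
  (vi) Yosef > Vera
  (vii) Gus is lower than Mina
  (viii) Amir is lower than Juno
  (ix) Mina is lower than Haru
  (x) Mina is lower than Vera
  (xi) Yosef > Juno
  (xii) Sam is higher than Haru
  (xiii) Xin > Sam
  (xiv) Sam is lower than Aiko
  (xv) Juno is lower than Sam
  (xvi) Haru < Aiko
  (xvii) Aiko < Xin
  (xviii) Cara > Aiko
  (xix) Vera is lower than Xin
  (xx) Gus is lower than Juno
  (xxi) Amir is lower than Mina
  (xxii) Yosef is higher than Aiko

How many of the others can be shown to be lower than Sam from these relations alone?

From Sam the given relations immediately reach Juno, Haru.
From those, Amir, Gus, Mina — 5 in total.
Nothing else is reachable below Sam; 5 in all.

5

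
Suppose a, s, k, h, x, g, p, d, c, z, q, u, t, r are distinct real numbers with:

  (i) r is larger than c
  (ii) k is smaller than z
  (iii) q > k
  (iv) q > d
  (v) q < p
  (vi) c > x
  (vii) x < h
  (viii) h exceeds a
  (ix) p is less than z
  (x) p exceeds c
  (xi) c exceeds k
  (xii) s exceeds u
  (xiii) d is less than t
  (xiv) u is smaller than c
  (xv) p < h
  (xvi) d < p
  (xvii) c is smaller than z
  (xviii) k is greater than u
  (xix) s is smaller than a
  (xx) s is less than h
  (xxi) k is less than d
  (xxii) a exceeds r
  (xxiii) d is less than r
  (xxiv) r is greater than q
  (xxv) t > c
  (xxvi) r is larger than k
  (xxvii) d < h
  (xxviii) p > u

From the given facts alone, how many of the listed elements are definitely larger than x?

7

From x the given relations immediately reach c, h.
From those, p, r, t, z — 6 in total.
From those, a — 7 in total.
Nothing else is reachable above x; 7 in all.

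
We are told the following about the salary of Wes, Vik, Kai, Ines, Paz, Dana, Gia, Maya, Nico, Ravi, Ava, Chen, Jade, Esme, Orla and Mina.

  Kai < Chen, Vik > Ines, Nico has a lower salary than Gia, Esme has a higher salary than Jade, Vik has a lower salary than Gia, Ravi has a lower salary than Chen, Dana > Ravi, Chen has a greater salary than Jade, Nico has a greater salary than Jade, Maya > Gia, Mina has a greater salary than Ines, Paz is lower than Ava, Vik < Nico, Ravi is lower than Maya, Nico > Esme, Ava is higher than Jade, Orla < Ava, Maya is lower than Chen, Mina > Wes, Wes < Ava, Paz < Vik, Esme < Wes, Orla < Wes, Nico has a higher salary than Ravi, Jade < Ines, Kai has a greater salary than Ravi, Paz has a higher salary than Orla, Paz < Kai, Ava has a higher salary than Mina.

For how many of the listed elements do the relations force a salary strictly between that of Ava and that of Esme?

Chaining upward from Esme reaches: Wes, Mina, Nico, Gia, Maya, Chen.
Chaining downward from Ava reaches: Jade, Ines, Orla, Wes, Mina, Paz.
Strictly between Esme and Ava are those in both lists: Wes, Mina — 2 elements.

2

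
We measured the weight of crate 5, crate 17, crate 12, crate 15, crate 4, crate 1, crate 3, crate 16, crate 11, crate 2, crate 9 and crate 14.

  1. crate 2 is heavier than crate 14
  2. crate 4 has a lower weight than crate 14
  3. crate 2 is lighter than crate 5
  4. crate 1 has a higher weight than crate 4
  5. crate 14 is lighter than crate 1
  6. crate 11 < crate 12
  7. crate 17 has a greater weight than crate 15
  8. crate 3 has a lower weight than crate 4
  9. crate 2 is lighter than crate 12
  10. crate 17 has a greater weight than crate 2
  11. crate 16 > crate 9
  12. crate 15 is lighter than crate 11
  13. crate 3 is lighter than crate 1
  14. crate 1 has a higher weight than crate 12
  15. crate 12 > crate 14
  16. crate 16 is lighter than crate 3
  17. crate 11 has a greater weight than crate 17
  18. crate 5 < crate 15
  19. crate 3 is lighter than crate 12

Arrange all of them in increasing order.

crate 9 < crate 16 < crate 3 < crate 4 < crate 14 < crate 2 < crate 5 < crate 15 < crate 17 < crate 11 < crate 12 < crate 1

Nothing is placed below crate 9, so it is least; from there crate 9 < crate 16; crate 16 < crate 3; crate 3 < crate 4; crate 4 < crate 14; crate 14 < crate 2; crate 2 < crate 5; crate 5 < crate 15; crate 15 < crate 17; crate 17 < crate 11; crate 11 < crate 12; crate 12 < crate 1, each given directly.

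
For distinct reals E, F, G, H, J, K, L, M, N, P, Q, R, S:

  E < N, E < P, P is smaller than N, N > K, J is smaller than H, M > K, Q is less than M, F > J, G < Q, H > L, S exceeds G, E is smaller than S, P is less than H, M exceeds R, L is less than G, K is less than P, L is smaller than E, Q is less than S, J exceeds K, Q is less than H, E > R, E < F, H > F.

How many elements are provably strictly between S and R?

1

Chaining upward from R reaches: E, P, F, M, N, H.
Chaining downward from S reaches: L, G, E, Q.
Strictly between R and S are those in both lists: E — 1 element.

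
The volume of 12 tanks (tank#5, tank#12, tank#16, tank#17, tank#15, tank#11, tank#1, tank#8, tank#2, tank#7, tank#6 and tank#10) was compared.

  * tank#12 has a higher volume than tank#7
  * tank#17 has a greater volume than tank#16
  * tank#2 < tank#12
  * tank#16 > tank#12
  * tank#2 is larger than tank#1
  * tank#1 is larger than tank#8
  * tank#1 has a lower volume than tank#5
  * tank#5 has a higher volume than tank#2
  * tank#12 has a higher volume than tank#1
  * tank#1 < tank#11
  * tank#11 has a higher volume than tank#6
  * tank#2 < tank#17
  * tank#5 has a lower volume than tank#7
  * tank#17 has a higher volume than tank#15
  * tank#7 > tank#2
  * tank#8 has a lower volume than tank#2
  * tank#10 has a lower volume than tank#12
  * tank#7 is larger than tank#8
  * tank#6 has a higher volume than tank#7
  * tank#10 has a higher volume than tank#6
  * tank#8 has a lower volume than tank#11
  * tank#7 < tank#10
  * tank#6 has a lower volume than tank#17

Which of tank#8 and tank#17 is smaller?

Link the given pairs in sequence: tank#8 < tank#1; tank#1 < tank#2; tank#2 < tank#5; tank#5 < tank#7; tank#7 < tank#6; tank#6 < tank#10; tank#10 < tank#12; tank#12 < tank#16; tank#16 < tank#17.
Chaining these gives tank#8 < tank#1 < tank#2 < tank#5 < tank#7 < tank#6 < tank#10 < tank#12 < tank#16 < tank#17.
So tank#8 < tank#17; tank#8 is the smaller of the two.

tank#8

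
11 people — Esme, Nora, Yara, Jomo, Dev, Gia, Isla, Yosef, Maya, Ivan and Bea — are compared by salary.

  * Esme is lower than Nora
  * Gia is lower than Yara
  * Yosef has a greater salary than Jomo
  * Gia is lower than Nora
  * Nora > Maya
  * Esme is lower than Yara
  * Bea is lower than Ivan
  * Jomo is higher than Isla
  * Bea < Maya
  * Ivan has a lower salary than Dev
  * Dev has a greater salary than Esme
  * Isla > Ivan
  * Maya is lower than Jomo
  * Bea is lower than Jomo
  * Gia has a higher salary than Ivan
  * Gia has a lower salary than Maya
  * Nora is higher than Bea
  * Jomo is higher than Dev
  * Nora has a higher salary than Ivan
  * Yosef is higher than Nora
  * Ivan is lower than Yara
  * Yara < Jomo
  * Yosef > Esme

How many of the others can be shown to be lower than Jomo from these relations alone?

8

Directly below Jomo: Bea, Maya, Dev, Isla, Yara.
One step further: Ivan, Gia, Esme (8 so far).
Nothing else is reachable below Jomo; 8 in all.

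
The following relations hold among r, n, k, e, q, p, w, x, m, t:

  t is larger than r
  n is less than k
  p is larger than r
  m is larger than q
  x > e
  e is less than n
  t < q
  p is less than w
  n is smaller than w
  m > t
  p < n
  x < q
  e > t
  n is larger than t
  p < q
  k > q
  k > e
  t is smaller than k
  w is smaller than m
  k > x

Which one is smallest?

r

Chaining upward from r: directly above it, t, p; then e, q, n, k, w, m; then x.
That covers every other element, and nothing is given below r, so r is the smallest.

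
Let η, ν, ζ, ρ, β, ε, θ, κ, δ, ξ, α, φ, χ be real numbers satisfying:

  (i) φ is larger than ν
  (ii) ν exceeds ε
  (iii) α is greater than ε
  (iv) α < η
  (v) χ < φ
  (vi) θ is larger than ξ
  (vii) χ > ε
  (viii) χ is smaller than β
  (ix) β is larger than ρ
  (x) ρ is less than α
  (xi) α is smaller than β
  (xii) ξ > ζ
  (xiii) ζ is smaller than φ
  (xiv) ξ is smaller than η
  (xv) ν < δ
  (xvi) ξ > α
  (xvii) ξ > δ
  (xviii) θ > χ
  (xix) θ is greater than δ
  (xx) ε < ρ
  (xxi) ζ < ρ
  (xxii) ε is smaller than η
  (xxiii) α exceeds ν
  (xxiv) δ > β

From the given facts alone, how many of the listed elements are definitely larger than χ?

Directly above χ: φ, β, θ.
One step further: δ (4 so far).
One step further: ξ (5 so far).
One step further: η (6 so far).
No other element is forced above χ by the given relations, so the count is 6.

6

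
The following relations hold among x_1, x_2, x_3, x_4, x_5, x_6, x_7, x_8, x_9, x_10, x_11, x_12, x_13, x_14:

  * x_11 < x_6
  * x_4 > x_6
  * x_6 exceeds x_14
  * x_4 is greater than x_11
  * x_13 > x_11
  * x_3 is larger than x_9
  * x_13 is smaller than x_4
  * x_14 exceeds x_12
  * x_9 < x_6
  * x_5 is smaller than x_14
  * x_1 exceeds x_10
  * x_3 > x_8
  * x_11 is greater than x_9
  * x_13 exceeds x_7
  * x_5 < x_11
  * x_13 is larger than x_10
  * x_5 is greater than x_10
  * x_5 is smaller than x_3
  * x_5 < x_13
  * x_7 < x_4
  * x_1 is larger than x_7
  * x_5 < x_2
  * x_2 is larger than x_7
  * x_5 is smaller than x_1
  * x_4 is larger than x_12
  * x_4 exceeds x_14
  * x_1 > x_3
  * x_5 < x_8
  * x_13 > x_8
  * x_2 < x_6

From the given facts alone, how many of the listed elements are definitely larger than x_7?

5

The elements the relations force above x_7 are x_2, x_13, x_6, x_4, x_1 — no chain reaches any other.
That is 5.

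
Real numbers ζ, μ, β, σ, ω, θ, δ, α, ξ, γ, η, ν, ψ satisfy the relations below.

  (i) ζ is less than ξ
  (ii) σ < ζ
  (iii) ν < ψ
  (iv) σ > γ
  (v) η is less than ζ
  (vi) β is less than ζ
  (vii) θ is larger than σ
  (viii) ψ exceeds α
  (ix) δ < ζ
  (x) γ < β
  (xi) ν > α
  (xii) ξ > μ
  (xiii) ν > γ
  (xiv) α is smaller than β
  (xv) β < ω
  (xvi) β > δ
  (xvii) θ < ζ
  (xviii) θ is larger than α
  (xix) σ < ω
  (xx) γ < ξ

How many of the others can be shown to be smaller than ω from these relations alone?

From ω the given relations immediately reach σ, β.
From those, α, γ, δ — 5 in total.
Nothing else is reachable below ω; 5 in all.

5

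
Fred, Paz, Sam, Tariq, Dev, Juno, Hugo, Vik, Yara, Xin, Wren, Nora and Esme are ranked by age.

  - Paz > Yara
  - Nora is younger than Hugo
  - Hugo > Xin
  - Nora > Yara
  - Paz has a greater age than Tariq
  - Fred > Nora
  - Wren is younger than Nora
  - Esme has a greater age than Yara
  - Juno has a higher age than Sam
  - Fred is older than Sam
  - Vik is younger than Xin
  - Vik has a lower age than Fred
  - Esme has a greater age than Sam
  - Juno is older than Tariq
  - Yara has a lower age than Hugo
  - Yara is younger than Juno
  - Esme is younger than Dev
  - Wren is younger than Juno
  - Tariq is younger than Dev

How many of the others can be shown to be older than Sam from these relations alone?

The elements the relations force above Sam are Esme, Juno, Dev, Fred — no chain reaches any other.
That is 4.

4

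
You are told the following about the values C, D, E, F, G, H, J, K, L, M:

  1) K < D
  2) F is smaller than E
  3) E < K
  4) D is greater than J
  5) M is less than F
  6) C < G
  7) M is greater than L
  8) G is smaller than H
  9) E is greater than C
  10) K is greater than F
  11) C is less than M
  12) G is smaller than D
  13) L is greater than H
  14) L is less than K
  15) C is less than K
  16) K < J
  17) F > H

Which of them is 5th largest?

Piecing the relations together gives one ordering: C < G < H < L < M < F < E < K < J < D.
The 5th largest is F.

F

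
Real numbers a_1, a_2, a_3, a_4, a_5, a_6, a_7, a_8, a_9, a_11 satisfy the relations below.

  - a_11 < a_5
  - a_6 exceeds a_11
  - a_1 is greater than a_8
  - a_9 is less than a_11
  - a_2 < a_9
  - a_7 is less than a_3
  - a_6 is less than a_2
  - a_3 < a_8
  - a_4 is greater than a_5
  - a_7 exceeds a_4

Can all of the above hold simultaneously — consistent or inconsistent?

inconsistent

Chaining the given relations yields a_6 < a_2 < a_9 < a_11, so a_6 < a_11. But one relation states a_11 < a_6. These cannot both hold.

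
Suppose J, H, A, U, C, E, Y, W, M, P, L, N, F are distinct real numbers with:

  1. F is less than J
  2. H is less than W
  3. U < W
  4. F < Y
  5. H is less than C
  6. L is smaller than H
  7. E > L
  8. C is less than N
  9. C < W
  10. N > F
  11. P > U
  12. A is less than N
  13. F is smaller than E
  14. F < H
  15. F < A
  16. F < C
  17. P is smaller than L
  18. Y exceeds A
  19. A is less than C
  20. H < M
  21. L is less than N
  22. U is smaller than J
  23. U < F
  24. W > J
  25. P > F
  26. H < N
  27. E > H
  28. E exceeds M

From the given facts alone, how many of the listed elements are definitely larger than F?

11

The elements the relations force above F are P, L, H, A, Y, M, J, C, N, E, W — no chain reaches any other.
That is 11.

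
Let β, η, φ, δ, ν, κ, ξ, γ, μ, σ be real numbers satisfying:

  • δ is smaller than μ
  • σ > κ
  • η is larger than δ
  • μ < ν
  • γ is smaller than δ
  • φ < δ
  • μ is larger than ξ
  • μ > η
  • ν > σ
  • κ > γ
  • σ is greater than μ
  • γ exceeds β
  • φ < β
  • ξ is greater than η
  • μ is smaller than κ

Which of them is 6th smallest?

ξ

The consecutive relations fix a unique order: φ < β < γ < δ < η < ξ < μ < κ < σ < ν.
The 6th smallest is ξ.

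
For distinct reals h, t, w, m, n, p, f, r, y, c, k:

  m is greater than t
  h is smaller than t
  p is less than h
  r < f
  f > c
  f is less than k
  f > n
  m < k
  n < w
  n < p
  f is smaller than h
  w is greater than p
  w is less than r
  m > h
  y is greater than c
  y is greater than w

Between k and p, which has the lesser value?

p < w < r < f < h < t < m < k, by transitivity through w, r, f, h, t, m.
So p < k; p is the smaller of the two.

p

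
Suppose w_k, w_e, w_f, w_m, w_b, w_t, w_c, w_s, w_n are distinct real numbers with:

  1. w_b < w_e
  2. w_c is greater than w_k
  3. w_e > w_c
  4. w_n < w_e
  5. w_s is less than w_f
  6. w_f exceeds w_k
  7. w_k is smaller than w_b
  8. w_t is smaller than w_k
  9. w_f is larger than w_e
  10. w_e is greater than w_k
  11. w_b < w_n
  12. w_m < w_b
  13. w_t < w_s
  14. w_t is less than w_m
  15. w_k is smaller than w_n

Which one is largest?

w_t is not greatest since w_t < w_m; w_m is not greatest since w_m < w_b; w_k is not greatest since w_k < w_c; w_b is not greatest since w_b < w_e; w_c is not greatest since w_c < w_e; w_n is not greatest since w_n < w_e; w_e is not greatest since w_e < w_f; w_s is not greatest since w_s < w_f.
Only w_f has nothing above it, so w_f is the largest.

w_f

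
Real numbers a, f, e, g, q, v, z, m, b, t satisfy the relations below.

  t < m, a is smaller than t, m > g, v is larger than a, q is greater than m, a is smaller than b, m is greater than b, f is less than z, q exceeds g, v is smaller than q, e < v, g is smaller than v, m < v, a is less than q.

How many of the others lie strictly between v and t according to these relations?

Chaining upward from t reaches: m, q.
Chaining downward from v reaches: g, e, a, b, m.
Strictly between t and v are those in both lists: m — 1 element.

1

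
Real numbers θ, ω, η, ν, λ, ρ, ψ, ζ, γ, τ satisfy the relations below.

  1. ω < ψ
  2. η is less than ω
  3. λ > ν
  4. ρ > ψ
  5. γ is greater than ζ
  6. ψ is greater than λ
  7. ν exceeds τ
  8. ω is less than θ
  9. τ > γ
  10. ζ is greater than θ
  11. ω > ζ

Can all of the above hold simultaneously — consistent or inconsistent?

Chaining the given relations yields ω < θ < ζ, so ω < ζ. But one relation states ζ < ω. These cannot both hold.

inconsistent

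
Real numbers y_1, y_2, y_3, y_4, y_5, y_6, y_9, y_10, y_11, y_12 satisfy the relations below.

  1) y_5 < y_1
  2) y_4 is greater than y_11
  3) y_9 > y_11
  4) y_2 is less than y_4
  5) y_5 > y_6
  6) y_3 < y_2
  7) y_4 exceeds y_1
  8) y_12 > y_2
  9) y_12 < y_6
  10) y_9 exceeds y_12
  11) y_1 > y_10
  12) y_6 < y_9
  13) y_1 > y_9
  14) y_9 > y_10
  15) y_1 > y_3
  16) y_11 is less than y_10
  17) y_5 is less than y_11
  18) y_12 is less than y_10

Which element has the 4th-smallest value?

y_6

The consecutive relations fix a unique order: y_3 < y_2 < y_12 < y_6 < y_5 < y_11 < y_10 < y_9 < y_1 < y_4.
Counting 4 from the smallest end gives y_6.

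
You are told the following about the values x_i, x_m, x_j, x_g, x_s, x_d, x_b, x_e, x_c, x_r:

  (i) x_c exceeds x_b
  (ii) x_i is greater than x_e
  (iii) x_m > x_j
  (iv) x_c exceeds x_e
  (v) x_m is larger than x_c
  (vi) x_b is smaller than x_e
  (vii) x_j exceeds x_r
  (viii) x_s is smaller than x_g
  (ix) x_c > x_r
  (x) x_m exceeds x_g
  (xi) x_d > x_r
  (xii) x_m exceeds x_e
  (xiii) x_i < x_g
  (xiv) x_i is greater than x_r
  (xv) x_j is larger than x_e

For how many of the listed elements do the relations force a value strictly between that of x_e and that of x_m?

4

The relations place x_e below x_m. An element lies strictly between them when it is forced above x_e and also forced below x_m.
Above x_e: {x_i, x_g, x_j, x_c}. Below x_m: {x_s, x_r, x_b, x_i, x_g, x_j, x_c}.
Intersection: {x_i, x_g, x_j, x_c} — 4.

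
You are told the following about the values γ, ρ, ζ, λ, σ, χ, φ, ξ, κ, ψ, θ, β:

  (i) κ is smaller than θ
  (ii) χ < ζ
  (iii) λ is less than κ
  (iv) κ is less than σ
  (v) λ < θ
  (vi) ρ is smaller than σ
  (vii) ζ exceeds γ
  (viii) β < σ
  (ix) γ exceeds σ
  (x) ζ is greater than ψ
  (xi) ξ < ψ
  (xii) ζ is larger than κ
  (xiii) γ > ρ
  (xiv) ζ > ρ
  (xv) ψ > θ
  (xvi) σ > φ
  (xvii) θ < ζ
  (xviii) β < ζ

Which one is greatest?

Chaining downward from ζ: directly below it, κ, χ, β, ρ, θ, γ, ψ; then λ, ξ, σ; then φ.
That covers every other element, and nothing is given above ζ, so ζ is the greatest.

ζ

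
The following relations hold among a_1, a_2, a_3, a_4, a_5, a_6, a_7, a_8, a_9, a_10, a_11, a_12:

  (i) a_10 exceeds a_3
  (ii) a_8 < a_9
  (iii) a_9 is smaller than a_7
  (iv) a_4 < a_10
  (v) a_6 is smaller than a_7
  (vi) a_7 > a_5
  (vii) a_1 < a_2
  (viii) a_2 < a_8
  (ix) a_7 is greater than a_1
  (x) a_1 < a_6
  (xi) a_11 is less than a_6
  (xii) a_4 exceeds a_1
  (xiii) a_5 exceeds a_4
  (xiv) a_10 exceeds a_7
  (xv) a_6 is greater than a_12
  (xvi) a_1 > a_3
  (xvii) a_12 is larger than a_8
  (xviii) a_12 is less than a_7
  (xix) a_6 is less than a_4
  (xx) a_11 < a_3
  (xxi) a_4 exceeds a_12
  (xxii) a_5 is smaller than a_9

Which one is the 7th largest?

The consecutive relations fix a unique order: a_11 < a_3 < a_1 < a_2 < a_8 < a_12 < a_6 < a_4 < a_5 < a_9 < a_7 < a_10.
Counting 7 from the largest end gives a_12.

a_12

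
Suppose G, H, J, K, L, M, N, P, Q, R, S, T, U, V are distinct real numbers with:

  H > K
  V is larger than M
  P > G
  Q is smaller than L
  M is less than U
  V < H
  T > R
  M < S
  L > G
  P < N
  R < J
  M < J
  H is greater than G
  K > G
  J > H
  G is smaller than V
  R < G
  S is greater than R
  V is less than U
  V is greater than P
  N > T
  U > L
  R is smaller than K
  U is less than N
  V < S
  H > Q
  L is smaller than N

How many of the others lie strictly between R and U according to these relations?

4

The relations place R below U. An element lies strictly between them when it is forced above R and also forced below U.
Above R: {G, L, P, V, K, H, T, J, N, S}. Below U: {Q, G, L, M, P, V}.
Intersection: {G, L, P, V} — 4.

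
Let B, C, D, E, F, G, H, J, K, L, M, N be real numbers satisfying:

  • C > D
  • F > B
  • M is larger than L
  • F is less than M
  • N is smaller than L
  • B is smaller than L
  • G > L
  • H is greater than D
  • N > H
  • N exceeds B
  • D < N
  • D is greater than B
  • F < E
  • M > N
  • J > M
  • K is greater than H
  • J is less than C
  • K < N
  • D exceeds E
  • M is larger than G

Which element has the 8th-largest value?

H

Piecing the relations together gives one ordering: B < F < E < D < H < K < N < L < G < M < J < C.
The 8th largest is H.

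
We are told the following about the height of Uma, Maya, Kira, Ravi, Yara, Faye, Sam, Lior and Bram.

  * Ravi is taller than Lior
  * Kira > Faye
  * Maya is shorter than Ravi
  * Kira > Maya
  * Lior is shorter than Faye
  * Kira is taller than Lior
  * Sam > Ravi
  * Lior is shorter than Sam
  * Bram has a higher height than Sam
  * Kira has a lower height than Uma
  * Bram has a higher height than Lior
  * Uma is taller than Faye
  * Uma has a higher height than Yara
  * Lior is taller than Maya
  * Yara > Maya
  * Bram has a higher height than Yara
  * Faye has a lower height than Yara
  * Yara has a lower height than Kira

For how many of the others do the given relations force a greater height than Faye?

The elements the relations force above Faye are Yara, Kira, Bram, Uma — no chain reaches any other.
That is 4.

4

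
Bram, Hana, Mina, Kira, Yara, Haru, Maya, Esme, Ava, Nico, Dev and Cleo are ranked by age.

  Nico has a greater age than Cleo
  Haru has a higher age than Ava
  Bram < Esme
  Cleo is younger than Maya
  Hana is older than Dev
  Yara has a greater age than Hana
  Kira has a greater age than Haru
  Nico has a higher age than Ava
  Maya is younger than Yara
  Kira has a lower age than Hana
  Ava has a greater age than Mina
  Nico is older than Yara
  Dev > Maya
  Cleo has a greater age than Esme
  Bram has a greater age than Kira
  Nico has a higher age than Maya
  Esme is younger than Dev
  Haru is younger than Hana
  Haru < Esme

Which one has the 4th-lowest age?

Kira

Piecing the relations together gives one ordering: Mina < Ava < Haru < Kira < Bram < Esme < Cleo < Maya < Dev < Hana < Yara < Nico.
Counting 4 from the smallest end gives Kira.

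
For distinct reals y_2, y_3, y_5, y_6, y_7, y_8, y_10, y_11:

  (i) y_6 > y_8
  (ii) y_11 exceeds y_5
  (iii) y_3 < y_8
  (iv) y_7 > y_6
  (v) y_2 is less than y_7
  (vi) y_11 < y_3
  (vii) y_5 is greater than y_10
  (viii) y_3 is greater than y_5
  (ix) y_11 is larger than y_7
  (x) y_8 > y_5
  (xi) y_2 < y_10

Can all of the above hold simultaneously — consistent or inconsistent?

inconsistent

We have y_7 < y_11 stated directly, yet also y_11 < y_3 < y_8 < y_6 < y_7 by chaining the others — so y_11 < y_7. Contradiction.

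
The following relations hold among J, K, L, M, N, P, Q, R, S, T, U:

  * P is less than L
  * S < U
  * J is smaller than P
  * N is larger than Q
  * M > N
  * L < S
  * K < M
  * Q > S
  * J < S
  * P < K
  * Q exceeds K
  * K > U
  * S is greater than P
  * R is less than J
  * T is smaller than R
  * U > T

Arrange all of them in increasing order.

The consecutive links are each given: T < R; R < J; J < P; P < L; L < S; S < U; U < K; K < Q; Q < N; N < M.

T < R < J < P < L < S < U < K < Q < N < M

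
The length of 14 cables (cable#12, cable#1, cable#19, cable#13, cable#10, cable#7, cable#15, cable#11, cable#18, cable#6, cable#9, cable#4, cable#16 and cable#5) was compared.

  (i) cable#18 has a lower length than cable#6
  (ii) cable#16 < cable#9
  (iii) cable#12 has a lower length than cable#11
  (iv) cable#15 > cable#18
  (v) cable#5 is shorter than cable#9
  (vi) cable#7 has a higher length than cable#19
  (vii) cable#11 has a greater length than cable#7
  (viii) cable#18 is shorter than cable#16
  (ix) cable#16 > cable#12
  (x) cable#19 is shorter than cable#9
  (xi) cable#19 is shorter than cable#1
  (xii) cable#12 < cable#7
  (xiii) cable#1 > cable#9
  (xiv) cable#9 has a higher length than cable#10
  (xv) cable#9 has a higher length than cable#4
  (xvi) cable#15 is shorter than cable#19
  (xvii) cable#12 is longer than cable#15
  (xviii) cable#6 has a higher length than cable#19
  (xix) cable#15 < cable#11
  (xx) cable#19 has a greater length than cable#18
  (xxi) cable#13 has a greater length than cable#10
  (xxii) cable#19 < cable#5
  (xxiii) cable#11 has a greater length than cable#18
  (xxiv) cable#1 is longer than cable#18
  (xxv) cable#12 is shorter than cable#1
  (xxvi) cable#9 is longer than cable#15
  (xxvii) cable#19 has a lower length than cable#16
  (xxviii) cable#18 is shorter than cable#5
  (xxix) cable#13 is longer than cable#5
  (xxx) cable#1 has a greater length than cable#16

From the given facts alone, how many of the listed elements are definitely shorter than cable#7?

The elements the relations force below cable#7 are cable#18, cable#15, cable#19, cable#12 — no chain reaches any other.
That is 4.

4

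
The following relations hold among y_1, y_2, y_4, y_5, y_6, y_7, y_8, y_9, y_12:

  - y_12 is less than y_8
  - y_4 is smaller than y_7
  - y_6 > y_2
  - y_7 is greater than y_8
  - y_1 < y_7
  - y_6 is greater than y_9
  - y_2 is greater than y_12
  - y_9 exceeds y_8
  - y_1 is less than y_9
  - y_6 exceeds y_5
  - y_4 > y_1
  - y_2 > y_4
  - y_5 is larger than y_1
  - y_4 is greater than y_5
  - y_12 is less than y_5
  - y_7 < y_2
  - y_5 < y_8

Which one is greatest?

y_12 is not greatest since y_12 < y_2; y_1 is not greatest since y_1 < y_5; y_5 is not greatest since y_5 < y_8; y_8 is not greatest since y_8 < y_9; y_9 is not greatest since y_9 < y_6; y_4 is not greatest since y_4 < y_2; y_7 is not greatest since y_7 < y_2; y_2 is not greatest since y_2 < y_6.
Only y_6 has nothing above it, so y_6 is the greatest.

y_6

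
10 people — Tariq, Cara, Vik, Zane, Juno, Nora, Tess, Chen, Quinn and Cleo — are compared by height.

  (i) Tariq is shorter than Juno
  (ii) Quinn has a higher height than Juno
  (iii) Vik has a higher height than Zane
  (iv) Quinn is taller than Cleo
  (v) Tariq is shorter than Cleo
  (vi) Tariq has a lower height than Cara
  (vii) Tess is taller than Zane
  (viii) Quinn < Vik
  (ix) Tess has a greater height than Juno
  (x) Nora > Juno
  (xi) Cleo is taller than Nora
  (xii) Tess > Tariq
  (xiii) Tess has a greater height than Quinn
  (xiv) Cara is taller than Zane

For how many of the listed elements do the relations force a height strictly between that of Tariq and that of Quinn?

3

The relations place Tariq below Quinn. An element lies strictly between them when it is forced above Tariq and also forced below Quinn.
Above Tariq: {Juno, Nora, Cleo, Cara, Vik, Tess}. Below Quinn: {Juno, Nora, Cleo}.
Intersection: {Juno, Nora, Cleo} — 3.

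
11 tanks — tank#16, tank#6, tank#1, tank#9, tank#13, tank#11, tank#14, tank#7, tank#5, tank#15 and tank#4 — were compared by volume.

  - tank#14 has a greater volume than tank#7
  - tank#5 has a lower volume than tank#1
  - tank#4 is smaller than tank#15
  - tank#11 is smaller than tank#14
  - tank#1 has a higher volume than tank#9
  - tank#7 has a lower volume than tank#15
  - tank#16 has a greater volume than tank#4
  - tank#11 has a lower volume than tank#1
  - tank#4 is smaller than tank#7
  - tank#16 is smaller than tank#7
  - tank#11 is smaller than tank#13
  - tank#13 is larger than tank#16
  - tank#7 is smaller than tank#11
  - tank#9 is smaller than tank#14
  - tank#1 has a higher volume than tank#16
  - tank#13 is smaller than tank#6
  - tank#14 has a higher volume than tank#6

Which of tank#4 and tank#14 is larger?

tank#14

tank#4 < tank#16 < tank#7 < tank#11 < tank#13 < tank#6 < tank#14, by transitivity through tank#16, tank#7, tank#11, tank#13, tank#6.
So tank#4 < tank#14; tank#14 is the larger of the two.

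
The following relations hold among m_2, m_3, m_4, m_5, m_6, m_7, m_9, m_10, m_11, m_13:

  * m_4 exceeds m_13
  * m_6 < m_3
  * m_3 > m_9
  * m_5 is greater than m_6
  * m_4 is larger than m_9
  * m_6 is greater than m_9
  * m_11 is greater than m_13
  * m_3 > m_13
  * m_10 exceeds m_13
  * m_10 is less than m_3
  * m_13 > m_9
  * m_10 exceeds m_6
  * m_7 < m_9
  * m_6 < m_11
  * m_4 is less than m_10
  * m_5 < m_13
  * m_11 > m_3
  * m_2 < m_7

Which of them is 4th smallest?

m_6

Chaining the given pairs: m_2 < m_7 < m_9 < m_6 < m_5 < m_13 < m_4 < m_10 < m_3 < m_11.
The 4th smallest is m_6.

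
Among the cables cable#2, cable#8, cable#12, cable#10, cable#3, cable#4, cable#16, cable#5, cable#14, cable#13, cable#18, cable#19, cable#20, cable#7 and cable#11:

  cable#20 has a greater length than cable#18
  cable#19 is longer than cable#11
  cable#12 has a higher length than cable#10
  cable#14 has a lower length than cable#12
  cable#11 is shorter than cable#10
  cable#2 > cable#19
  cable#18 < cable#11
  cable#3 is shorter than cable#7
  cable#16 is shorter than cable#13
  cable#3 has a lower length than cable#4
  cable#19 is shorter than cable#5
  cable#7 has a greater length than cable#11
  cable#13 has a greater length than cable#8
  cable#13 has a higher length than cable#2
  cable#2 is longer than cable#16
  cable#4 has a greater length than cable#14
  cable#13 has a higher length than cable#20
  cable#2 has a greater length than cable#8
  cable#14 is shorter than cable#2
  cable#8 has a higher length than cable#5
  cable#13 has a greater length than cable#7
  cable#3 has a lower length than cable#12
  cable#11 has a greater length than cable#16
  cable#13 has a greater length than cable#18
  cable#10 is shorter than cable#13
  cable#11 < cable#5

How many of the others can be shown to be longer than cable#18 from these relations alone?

10

Directly above cable#18: cable#11, cable#20, cable#13.
One step further: cable#19, cable#5, cable#10, cable#7 (7 so far).
One step further: cable#8, cable#12, cable#2 (10 so far).
No other element is forced above cable#18 by the given relations, so the count is 10.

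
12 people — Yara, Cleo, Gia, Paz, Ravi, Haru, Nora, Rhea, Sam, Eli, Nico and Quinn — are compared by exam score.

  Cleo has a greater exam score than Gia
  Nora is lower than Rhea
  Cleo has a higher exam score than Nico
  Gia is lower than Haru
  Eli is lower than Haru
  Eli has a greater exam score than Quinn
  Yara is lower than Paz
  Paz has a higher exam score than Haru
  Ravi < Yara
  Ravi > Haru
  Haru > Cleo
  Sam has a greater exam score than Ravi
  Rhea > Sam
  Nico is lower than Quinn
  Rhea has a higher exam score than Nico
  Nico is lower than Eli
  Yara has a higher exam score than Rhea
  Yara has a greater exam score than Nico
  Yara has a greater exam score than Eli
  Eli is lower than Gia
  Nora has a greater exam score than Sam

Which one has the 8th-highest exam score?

The consecutive relations fix a unique order: Nico < Quinn < Eli < Gia < Cleo < Haru < Ravi < Sam < Nora < Rhea < Yara < Paz.
The 8th largest is Cleo.

Cleo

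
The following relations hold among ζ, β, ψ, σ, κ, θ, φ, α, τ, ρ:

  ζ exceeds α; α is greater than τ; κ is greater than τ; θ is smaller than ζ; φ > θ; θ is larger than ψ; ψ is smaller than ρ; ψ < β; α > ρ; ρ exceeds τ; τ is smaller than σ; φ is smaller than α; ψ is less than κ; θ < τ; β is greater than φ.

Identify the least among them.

θ is not least since ψ < θ; τ is not least since θ < τ; φ is not least since θ < φ; ρ is not least since τ < ρ; α is not least since ρ < α; ζ is not least since α < ζ; σ is not least since τ < σ; κ is not least since ψ < κ; β is not least since ψ < β.
Only ψ has nothing below it, so ψ is the least.

ψ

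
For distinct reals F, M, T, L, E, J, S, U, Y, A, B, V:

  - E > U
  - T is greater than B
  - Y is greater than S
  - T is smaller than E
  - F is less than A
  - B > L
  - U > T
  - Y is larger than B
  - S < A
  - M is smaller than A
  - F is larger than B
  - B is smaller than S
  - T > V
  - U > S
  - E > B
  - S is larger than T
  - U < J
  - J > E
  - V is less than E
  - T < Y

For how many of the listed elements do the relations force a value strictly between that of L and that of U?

3

The relations place L below U. An element lies strictly between them when it is forced above L and also forced below U.
Above L: {B, T, S, E, J, F, Y, A}. Below U: {B, V, T, S}.
Intersection: {B, T, S} — 3.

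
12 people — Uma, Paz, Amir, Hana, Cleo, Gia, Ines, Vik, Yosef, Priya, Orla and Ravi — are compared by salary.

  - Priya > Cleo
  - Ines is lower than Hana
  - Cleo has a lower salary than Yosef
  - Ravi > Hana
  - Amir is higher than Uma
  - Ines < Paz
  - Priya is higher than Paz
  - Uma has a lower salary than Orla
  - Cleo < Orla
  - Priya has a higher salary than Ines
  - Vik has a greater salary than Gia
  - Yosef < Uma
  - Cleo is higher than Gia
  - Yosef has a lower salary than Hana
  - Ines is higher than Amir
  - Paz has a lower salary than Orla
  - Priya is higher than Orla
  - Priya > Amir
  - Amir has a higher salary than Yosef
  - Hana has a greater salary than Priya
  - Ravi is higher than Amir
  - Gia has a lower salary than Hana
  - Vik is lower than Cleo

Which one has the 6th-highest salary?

Ines

The consecutive relations fix a unique order: Gia < Vik < Cleo < Yosef < Uma < Amir < Ines < Paz < Orla < Priya < Hana < Ravi.
The 6th largest is Ines.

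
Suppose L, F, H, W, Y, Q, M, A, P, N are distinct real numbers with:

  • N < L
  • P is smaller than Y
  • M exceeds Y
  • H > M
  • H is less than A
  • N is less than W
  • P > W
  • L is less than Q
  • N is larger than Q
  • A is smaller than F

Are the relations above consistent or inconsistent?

We have N < L stated directly, yet also L < Q < N by chaining the others — so L < N. Contradiction.

inconsistent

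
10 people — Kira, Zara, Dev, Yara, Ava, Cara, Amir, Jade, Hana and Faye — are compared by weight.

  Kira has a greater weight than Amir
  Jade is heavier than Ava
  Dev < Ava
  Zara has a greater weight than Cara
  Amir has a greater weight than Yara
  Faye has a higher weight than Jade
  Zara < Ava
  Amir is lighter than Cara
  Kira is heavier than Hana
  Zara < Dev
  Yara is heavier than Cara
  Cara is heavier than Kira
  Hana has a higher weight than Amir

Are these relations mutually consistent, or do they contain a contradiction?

We have Cara < Yara stated directly, yet also Yara < Amir < Hana < Kira < Cara by chaining the others — so Yara < Cara. Contradiction.

inconsistent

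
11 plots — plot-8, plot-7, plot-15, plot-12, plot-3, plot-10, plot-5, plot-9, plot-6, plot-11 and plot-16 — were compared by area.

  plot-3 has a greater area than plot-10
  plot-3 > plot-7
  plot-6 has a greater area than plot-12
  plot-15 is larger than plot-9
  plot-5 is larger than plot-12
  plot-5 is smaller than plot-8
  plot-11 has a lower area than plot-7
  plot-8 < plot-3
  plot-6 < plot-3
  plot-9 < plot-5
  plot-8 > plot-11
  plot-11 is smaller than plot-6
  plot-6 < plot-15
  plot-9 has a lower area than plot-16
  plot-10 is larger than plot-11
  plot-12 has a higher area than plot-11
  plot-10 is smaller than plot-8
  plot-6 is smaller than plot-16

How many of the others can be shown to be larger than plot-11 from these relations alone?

Directly above plot-11: plot-12, plot-7, plot-6, plot-10, plot-8.
One step further: plot-15, plot-16, plot-5, plot-3 (9 so far).
No other element is forced above plot-11 by the given relations, so the count is 9.

9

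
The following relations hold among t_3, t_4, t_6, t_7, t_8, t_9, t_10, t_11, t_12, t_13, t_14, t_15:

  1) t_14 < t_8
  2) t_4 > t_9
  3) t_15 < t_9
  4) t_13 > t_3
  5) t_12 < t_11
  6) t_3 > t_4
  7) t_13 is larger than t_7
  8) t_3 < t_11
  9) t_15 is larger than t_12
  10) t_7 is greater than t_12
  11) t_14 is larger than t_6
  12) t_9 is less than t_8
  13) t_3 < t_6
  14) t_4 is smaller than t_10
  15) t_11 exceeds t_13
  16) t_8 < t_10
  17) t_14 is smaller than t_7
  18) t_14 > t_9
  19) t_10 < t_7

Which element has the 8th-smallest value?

t_8

Chaining the given pairs: t_12 < t_15 < t_9 < t_4 < t_3 < t_6 < t_14 < t_8 < t_10 < t_7 < t_13 < t_11.
The 8th smallest is t_8.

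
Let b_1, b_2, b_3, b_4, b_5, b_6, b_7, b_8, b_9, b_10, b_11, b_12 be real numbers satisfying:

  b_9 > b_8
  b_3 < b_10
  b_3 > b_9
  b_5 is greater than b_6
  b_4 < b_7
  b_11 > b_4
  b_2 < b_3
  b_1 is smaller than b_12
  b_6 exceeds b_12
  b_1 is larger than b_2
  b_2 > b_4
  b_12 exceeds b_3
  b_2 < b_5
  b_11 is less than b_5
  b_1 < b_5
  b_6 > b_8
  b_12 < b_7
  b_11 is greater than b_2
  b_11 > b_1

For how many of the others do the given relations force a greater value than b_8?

7

Directly above b_8: b_9, b_6.
One step further: b_3, b_5 (4 so far).
One step further: b_10, b_12 (6 so far).
One step further: b_7 (7 so far).
Nothing else is reachable above b_8; 7 in all.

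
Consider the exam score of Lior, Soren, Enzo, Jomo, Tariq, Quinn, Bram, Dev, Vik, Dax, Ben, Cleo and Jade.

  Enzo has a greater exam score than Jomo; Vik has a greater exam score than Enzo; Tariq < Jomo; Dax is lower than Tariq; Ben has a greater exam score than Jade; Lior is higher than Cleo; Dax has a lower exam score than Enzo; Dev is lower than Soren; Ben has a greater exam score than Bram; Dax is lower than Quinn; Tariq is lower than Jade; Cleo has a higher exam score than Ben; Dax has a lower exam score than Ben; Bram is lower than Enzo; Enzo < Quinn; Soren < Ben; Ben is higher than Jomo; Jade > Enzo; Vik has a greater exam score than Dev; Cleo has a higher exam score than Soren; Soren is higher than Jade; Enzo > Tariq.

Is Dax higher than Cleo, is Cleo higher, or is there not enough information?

Cleo

Dax < Tariq and Tariq < Jomo give Dax < Jomo.
With Jomo < Enzo: Dax < Tariq < Jomo < Enzo.
With Enzo < Jade: Dax < Tariq < Jomo < Enzo < Jade.
With Jade < Soren: Dax < Tariq < Jomo < Enzo < Jade < Soren.
With Soren < Ben: Dax < Tariq < Jomo < Enzo < Jade < Soren < Ben.
With Ben < Cleo: Dax < Tariq < Jomo < Enzo < Jade < Soren < Ben < Cleo.
So Cleo is higher.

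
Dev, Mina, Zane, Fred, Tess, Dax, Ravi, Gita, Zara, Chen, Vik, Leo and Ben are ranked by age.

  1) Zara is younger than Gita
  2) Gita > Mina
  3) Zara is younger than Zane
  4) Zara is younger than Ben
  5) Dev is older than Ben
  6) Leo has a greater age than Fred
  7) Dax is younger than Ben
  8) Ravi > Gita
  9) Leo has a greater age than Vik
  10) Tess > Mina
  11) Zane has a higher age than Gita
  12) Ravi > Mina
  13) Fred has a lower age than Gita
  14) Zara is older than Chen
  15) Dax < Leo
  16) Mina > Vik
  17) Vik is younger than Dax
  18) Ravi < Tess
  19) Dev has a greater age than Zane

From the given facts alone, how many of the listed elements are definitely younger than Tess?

The elements the relations force below Tess are Vik, Chen, Fred, Mina, Zara, Gita, Ravi — no chain reaches any other.
That is 7.

7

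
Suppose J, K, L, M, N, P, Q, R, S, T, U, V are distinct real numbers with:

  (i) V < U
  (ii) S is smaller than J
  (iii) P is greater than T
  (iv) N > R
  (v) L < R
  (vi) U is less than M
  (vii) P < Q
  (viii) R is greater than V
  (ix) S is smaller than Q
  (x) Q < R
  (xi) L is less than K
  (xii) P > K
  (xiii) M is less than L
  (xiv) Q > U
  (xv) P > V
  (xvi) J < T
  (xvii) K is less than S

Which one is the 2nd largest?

R

The consecutive relations fix a unique order: V < U < M < L < K < S < J < T < P < Q < R < N.
Counting 2 from the largest end gives R.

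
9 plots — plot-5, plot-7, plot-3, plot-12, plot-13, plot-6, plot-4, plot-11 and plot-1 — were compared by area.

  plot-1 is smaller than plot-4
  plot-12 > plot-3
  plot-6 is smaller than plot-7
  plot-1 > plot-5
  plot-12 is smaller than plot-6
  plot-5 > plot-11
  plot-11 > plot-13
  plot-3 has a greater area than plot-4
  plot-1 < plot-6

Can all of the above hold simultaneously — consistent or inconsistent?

The single ordering plot-13 < plot-11 < plot-5 < plot-1 < plot-4 < plot-3 < plot-12 < plot-6 < plot-7 satisfies every listed relation, so no contradiction arises.

consistent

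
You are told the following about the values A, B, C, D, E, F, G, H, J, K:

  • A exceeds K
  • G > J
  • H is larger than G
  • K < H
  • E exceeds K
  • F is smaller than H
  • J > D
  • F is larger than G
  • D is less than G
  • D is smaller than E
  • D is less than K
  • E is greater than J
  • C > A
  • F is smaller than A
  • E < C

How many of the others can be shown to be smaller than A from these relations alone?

5

The elements the relations force below A are D, J, K, G, F — no chain reaches any other.
That is 5.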